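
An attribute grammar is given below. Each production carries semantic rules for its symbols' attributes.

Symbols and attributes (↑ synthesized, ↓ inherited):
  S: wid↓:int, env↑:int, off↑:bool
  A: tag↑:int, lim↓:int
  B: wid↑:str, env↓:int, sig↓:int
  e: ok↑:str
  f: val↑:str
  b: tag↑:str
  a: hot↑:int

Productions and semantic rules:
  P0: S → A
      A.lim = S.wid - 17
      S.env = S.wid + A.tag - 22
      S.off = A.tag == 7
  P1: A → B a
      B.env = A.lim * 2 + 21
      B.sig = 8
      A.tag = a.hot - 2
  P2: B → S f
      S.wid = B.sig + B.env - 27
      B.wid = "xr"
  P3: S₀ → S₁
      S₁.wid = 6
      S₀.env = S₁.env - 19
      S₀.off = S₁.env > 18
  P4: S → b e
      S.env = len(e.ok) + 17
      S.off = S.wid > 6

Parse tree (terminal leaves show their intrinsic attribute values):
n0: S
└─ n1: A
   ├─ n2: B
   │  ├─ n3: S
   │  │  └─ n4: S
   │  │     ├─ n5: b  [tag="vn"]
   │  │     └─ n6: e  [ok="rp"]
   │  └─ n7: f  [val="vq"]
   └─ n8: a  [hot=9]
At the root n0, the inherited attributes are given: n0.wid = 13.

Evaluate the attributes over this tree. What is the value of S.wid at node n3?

1. n0.wid = 13  [given at root]
2. n1.lim = -4  [S.wid - 17]
3. n2.env = 13  [A.lim * 2 + 21]
4. n2.sig = 8  [8]
5. n3.wid = -6  [B.sig + B.env - 27]
6. n4.wid = 6  [6]
7. n5.tag = "vn"  [terminal]
8. n6.ok = "rp"  [terminal]
9. n4.env = 19  [len(e.ok) + 17]
10. n4.off = false  [S.wid > 6]
11. n3.env = 0  [S₁.env - 19]
12. n3.off = true  [S₁.env > 18]
13. n7.val = "vq"  [terminal]
14. n2.wid = "xr"  ["xr"]
15. n8.hot = 9  [terminal]
16. n1.tag = 7  [a.hot - 2]
17. n0.env = -2  [S.wid + A.tag - 22]
18. n0.off = true  [A.tag == 7]

-6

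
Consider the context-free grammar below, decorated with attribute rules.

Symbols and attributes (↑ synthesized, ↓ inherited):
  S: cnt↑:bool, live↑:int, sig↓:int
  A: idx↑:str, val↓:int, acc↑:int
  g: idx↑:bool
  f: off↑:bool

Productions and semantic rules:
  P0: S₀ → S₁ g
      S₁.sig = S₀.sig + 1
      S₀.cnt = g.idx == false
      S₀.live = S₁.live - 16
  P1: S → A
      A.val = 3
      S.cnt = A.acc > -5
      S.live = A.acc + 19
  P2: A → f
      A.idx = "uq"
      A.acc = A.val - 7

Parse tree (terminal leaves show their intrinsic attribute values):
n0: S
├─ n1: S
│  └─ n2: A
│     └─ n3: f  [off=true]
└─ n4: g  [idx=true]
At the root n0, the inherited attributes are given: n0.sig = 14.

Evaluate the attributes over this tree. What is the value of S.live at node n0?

1. n0.sig = 14  [given at root]
2. n1.sig = 15  [S₀.sig + 1]
3. n2.val = 3  [3]
4. n3.off = true  [terminal]
5. n2.idx = "uq"  ["uq"]
6. n2.acc = -4  [A.val - 7]
7. n1.cnt = true  [A.acc > -5]
8. n1.live = 15  [A.acc + 19]
9. n4.idx = true  [terminal]
10. n0.cnt = false  [g.idx == false]
11. n0.live = -1  [S₁.live - 16]

-1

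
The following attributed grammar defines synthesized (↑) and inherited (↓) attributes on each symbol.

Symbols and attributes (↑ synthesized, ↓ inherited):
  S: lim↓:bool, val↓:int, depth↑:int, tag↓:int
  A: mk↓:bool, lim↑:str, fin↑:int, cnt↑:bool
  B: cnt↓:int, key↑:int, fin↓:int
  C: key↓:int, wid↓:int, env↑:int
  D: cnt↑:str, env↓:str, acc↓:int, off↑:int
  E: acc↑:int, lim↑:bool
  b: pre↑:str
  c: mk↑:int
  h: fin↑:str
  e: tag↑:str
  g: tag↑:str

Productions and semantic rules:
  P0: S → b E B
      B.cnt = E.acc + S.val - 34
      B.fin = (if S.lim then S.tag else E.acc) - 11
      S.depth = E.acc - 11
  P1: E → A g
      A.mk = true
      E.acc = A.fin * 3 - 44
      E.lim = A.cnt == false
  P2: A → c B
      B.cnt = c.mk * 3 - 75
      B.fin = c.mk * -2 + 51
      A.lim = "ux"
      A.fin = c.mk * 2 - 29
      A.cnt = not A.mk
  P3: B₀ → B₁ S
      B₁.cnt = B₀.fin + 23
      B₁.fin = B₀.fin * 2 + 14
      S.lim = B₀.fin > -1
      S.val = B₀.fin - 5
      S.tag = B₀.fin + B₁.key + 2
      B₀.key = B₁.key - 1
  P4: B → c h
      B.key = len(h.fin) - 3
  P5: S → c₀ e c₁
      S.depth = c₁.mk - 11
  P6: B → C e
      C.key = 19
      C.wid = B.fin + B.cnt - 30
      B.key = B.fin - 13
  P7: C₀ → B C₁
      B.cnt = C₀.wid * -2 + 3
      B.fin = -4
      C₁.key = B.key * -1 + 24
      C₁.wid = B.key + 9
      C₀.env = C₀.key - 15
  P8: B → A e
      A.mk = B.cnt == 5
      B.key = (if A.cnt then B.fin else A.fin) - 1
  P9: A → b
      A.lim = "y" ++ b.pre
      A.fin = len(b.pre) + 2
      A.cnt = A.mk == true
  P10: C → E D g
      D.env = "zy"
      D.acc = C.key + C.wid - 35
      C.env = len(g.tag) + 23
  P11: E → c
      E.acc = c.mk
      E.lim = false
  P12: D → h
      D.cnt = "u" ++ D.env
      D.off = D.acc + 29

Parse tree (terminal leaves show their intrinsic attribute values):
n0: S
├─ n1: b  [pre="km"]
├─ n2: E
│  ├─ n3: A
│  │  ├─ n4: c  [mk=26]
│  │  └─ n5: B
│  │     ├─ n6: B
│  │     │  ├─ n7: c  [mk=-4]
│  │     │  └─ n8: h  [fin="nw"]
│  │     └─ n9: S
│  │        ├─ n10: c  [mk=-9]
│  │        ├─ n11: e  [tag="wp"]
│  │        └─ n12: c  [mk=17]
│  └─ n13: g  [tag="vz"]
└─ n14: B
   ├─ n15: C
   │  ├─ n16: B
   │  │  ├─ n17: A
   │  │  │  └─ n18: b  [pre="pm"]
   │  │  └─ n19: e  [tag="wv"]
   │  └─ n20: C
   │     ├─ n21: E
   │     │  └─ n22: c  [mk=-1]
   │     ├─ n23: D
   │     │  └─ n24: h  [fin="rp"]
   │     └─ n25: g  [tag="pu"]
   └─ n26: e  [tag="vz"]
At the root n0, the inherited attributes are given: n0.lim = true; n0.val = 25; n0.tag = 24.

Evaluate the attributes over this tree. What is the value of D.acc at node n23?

1. n0.lim = true  [given at root]
2. n0.val = 25  [given at root]
3. n0.tag = 24  [given at root]
4. n1.pre = "km"  [terminal]
5. n3.mk = true  [true]
6. n4.mk = 26  [terminal]
7. n5.cnt = 3  [c.mk * 3 - 75]
8. n5.fin = -1  [c.mk * -2 + 51]
9. n6.cnt = 22  [B₀.fin + 23]
10. n6.fin = 12  [B₀.fin * 2 + 14]
11. n7.mk = -4  [terminal]
12. n8.fin = "nw"  [terminal]
13. n6.key = -1  [len(h.fin) - 3]
14. n9.lim = false  [B₀.fin > -1]
15. n9.val = -6  [B₀.fin - 5]
16. n9.tag = 0  [B₀.fin + B₁.key + 2]
17. n10.mk = -9  [terminal]
18. n11.tag = "wp"  [terminal]
19. n12.mk = 17  [terminal]
20. n9.depth = 6  [c₁.mk - 11]
21. n5.key = -2  [B₁.key - 1]
22. n3.lim = "ux"  ["ux"]
23. n3.fin = 23  [c.mk * 2 - 29]
24. n3.cnt = false  [not A.mk]
25. n13.tag = "vz"  [terminal]
26. n2.acc = 25  [A.fin * 3 - 44]
27. n2.lim = true  [A.cnt == false]
28. n14.cnt = 16  [E.acc + S.val - 34]
29. n14.fin = 13  [(if S.lim then S.tag else E.acc) - 11]
30. n15.key = 19  [19]
31. n15.wid = -1  [B.fin + B.cnt - 30]
32. n16.cnt = 5  [C₀.wid * -2 + 3]
33. n16.fin = -4  [-4]
34. n17.mk = true  [B.cnt == 5]
35. n18.pre = "pm"  [terminal]
36. n17.lim = "ypm"  ["y" ++ b.pre]
37. n17.fin = 4  [len(b.pre) + 2]
38. n17.cnt = true  [A.mk == true]
39. n19.tag = "wv"  [terminal]
40. n16.key = -5  [(if A.cnt then B.fin else A.fin) - 1]
41. n20.key = 29  [B.key * -1 + 24]
42. n20.wid = 4  [B.key + 9]
43. n22.mk = -1  [terminal]
44. n21.acc = -1  [c.mk]
45. n21.lim = false  [false]
46. n23.env = "zy"  ["zy"]
47. n23.acc = -2  [C.key + C.wid - 35]
48. n24.fin = "rp"  [terminal]
49. n23.cnt = "uzy"  ["u" ++ D.env]
50. n23.off = 27  [D.acc + 29]
51. n25.tag = "pu"  [terminal]
52. n20.env = 25  [len(g.tag) + 23]
53. n15.env = 4  [C₀.key - 15]
54. n26.tag = "vz"  [terminal]
55. n14.key = 0  [B.fin - 13]
56. n0.depth = 14  [E.acc - 11]

-2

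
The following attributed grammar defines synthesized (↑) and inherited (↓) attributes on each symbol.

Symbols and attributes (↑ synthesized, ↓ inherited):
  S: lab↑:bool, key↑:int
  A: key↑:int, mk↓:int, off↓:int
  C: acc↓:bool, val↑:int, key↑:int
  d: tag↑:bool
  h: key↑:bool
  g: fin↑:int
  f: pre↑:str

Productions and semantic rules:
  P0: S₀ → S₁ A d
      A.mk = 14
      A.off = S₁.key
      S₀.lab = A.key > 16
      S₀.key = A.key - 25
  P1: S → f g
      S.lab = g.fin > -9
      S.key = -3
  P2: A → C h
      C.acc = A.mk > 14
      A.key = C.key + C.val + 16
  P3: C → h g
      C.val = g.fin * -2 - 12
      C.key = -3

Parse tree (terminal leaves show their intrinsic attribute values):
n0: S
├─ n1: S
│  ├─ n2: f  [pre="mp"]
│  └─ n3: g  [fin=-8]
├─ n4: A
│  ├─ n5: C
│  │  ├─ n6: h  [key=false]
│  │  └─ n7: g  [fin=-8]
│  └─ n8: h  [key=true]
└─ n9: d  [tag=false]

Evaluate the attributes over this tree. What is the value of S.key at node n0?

1. n2.pre = "mp"  [terminal]
2. n3.fin = -8  [terminal]
3. n1.lab = true  [g.fin > -9]
4. n1.key = -3  [-3]
5. n4.mk = 14  [14]
6. n4.off = -3  [S₁.key]
7. n5.acc = false  [A.mk > 14]
8. n6.key = false  [terminal]
9. n7.fin = -8  [terminal]
10. n5.val = 4  [g.fin * -2 - 12]
11. n5.key = -3  [-3]
12. n8.key = true  [terminal]
13. n4.key = 17  [C.key + C.val + 16]
14. n9.tag = false  [terminal]
15. n0.lab = true  [A.key > 16]
16. n0.key = -8  [A.key - 25]

-8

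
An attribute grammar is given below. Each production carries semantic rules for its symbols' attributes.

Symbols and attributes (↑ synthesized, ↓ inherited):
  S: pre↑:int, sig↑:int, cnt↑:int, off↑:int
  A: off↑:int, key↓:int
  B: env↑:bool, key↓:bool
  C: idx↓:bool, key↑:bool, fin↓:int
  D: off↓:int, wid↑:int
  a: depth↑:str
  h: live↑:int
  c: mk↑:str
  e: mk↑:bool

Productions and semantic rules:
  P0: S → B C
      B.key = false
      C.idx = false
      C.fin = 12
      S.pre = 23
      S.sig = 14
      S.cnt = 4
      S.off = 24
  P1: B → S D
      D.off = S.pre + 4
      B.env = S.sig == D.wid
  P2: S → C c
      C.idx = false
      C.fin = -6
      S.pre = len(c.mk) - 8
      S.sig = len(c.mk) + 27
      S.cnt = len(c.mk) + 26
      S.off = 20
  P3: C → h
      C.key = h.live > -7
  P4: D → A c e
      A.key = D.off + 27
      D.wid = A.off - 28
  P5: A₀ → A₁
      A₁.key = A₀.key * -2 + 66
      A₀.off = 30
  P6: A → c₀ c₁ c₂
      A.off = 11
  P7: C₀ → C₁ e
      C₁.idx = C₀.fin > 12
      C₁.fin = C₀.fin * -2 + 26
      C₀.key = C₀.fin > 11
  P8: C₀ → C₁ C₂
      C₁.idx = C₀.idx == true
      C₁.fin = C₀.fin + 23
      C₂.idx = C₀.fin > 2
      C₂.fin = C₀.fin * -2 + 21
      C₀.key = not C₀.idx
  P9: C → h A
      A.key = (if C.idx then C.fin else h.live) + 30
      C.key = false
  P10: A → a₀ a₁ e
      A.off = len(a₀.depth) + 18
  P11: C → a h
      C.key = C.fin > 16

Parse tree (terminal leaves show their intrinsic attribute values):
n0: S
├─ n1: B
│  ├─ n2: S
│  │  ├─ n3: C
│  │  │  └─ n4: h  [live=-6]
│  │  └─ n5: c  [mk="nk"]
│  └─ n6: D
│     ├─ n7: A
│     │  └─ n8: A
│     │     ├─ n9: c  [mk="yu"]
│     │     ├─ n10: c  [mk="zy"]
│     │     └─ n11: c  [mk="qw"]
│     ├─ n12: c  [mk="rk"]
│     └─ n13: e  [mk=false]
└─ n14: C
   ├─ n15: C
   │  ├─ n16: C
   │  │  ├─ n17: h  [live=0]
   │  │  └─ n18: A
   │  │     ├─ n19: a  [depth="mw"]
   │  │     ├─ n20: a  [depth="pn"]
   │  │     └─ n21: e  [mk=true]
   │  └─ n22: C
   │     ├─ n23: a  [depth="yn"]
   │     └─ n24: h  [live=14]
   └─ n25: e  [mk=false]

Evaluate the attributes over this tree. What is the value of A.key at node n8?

16

1. n1.key = false  [false]
2. n3.idx = false  [false]
3. n3.fin = -6  [-6]
4. n4.live = -6  [terminal]
5. n3.key = true  [h.live > -7]
6. n5.mk = "nk"  [terminal]
7. n2.pre = -6  [len(c.mk) - 8]
8. n2.sig = 29  [len(c.mk) + 27]
9. n2.cnt = 28  [len(c.mk) + 26]
10. n2.off = 20  [20]
11. n6.off = -2  [S.pre + 4]
12. n7.key = 25  [D.off + 27]
13. n8.key = 16  [A₀.key * -2 + 66]
14. n9.mk = "yu"  [terminal]
15. n10.mk = "zy"  [terminal]
16. n11.mk = "qw"  [terminal]
17. n8.off = 11  [11]
18. n7.off = 30  [30]
19. n12.mk = "rk"  [terminal]
20. n13.mk = false  [terminal]
21. n6.wid = 2  [A.off - 28]
22. n1.env = false  [S.sig == D.wid]
23. n14.idx = false  [false]
24. n14.fin = 12  [12]
25. n15.idx = false  [C₀.fin > 12]
26. n15.fin = 2  [C₀.fin * -2 + 26]
27. n16.idx = false  [C₀.idx == true]
28. n16.fin = 25  [C₀.fin + 23]
29. n17.live = 0  [terminal]
30. n18.key = 30  [(if C.idx then C.fin else h.live) + 30]
31. n19.depth = "mw"  [terminal]
32. n20.depth = "pn"  [terminal]
33. n21.mk = true  [terminal]
34. n18.off = 20  [len(a₀.depth) + 18]
35. n16.key = false  [false]
36. n22.idx = false  [C₀.fin > 2]
37. n22.fin = 17  [C₀.fin * -2 + 21]
38. n23.depth = "yn"  [terminal]
39. n24.live = 14  [terminal]
40. n22.key = true  [C.fin > 16]
41. n15.key = true  [not C₀.idx]
42. n25.mk = false  [terminal]
43. n14.key = true  [C₀.fin > 11]
44. n0.pre = 23  [23]
45. n0.sig = 14  [14]
46. n0.cnt = 4  [4]
47. n0.off = 24  [24]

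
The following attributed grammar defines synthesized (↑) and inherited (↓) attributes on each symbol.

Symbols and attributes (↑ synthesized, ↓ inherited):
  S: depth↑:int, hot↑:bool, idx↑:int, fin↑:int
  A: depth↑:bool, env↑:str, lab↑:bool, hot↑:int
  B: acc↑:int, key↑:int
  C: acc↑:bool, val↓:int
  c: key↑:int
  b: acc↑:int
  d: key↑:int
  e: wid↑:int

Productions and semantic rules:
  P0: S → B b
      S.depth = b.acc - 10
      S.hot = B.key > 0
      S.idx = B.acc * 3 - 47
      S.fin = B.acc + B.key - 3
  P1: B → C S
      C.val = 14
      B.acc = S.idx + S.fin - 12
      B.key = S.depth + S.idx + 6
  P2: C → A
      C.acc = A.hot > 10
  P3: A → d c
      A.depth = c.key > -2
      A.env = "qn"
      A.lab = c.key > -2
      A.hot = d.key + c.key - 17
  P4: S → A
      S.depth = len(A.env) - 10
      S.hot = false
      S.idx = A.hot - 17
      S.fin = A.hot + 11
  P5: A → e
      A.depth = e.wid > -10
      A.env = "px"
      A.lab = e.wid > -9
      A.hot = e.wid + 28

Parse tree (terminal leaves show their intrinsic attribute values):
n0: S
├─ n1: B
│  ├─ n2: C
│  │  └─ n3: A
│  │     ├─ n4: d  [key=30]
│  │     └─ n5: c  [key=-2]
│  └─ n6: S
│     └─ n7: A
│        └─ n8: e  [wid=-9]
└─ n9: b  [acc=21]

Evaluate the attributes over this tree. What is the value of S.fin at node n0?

17

1. n2.val = 14  [14]
2. n4.key = 30  [terminal]
3. n5.key = -2  [terminal]
4. n3.depth = false  [c.key > -2]
5. n3.env = "qn"  ["qn"]
6. n3.lab = false  [c.key > -2]
7. n3.hot = 11  [d.key + c.key - 17]
8. n2.acc = true  [A.hot > 10]
9. n8.wid = -9  [terminal]
10. n7.depth = true  [e.wid > -10]
11. n7.env = "px"  ["px"]
12. n7.lab = false  [e.wid > -9]
13. n7.hot = 19  [e.wid + 28]
14. n6.depth = -8  [len(A.env) - 10]
15. n6.hot = false  [false]
16. n6.idx = 2  [A.hot - 17]
17. n6.fin = 30  [A.hot + 11]
18. n1.acc = 20  [S.idx + S.fin - 12]
19. n1.key = 0  [S.depth + S.idx + 6]
20. n9.acc = 21  [terminal]
21. n0.depth = 11  [b.acc - 10]
22. n0.hot = false  [B.key > 0]
23. n0.idx = 13  [B.acc * 3 - 47]
24. n0.fin = 17  [B.acc + B.key - 3]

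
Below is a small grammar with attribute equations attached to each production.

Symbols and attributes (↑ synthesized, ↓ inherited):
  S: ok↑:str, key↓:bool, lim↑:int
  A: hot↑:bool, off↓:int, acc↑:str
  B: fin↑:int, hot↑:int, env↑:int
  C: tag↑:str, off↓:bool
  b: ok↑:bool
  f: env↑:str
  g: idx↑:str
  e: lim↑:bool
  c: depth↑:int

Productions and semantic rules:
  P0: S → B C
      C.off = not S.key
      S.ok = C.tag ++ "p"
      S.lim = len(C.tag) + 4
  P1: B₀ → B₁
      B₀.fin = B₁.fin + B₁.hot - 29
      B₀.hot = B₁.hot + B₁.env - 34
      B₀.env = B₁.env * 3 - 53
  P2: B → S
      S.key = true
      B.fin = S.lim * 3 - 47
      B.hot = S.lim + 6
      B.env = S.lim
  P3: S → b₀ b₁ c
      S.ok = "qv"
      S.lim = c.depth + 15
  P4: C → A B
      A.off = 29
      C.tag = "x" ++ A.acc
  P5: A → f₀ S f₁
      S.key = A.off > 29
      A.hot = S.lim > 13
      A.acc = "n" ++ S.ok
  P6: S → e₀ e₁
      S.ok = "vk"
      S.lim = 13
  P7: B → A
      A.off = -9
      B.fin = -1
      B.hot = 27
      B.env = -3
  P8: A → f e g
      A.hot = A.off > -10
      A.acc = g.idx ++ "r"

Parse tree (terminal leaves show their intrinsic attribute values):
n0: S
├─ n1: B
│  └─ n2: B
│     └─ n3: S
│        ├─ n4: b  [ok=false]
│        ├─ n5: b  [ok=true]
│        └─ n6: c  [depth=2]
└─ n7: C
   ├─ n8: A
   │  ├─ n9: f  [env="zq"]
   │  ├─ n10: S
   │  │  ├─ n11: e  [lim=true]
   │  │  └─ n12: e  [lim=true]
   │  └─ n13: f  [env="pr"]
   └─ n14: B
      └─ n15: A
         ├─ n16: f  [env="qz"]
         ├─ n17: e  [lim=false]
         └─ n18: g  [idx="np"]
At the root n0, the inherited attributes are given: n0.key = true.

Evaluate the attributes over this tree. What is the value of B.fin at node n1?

-2

1. n0.key = true  [given at root]
2. n3.key = true  [true]
3. n4.ok = false  [terminal]
4. n5.ok = true  [terminal]
5. n6.depth = 2  [terminal]
6. n3.ok = "qv"  ["qv"]
7. n3.lim = 17  [c.depth + 15]
8. n2.fin = 4  [S.lim * 3 - 47]
9. n2.hot = 23  [S.lim + 6]
10. n2.env = 17  [S.lim]
11. n1.fin = -2  [B₁.fin + B₁.hot - 29]
12. n1.hot = 6  [B₁.hot + B₁.env - 34]
13. n1.env = -2  [B₁.env * 3 - 53]
14. n7.off = false  [not S.key]
15. n8.off = 29  [29]
16. n9.env = "zq"  [terminal]
17. n10.key = false  [A.off > 29]
18. n11.lim = true  [terminal]
19. n12.lim = true  [terminal]
20. n10.ok = "vk"  ["vk"]
21. n10.lim = 13  [13]
22. n13.env = "pr"  [terminal]
23. n8.hot = false  [S.lim > 13]
24. n8.acc = "nvk"  ["n" ++ S.ok]
25. n15.off = -9  [-9]
26. n16.env = "qz"  [terminal]
27. n17.lim = false  [terminal]
28. n18.idx = "np"  [terminal]
29. n15.hot = true  [A.off > -10]
30. n15.acc = "npr"  [g.idx ++ "r"]
31. n14.fin = -1  [-1]
32. n14.hot = 27  [27]
33. n14.env = -3  [-3]
34. n7.tag = "xnvk"  ["x" ++ A.acc]
35. n0.ok = "xnvkp"  [C.tag ++ "p"]
36. n0.lim = 8  [len(C.tag) + 4]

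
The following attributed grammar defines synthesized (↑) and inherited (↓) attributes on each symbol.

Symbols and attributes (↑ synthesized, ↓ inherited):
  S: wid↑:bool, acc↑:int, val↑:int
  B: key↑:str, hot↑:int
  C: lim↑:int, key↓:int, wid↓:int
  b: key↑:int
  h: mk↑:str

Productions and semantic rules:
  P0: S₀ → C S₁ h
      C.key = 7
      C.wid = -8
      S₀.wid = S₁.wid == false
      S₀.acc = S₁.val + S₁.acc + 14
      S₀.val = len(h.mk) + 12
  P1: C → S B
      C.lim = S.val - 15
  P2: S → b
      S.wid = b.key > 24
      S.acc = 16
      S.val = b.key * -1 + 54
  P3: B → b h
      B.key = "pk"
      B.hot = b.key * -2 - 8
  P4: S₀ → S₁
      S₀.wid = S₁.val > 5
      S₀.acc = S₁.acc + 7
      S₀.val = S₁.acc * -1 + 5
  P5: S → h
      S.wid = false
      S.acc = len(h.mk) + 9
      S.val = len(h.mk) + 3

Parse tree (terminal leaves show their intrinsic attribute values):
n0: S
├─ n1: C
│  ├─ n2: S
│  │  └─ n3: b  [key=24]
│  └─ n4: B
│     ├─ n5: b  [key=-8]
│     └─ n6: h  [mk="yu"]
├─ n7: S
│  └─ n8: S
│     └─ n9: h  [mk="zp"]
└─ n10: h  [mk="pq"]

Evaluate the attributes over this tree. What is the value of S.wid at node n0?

1. n1.key = 7  [7]
2. n1.wid = -8  [-8]
3. n3.key = 24  [terminal]
4. n2.wid = false  [b.key > 24]
5. n2.acc = 16  [16]
6. n2.val = 30  [b.key * -1 + 54]
7. n5.key = -8  [terminal]
8. n6.mk = "yu"  [terminal]
9. n4.key = "pk"  ["pk"]
10. n4.hot = 8  [b.key * -2 - 8]
11. n1.lim = 15  [S.val - 15]
12. n9.mk = "zp"  [terminal]
13. n8.wid = false  [false]
14. n8.acc = 11  [len(h.mk) + 9]
15. n8.val = 5  [len(h.mk) + 3]
16. n7.wid = false  [S₁.val > 5]
17. n7.acc = 18  [S₁.acc + 7]
18. n7.val = -6  [S₁.acc * -1 + 5]
19. n10.mk = "pq"  [terminal]
20. n0.wid = true  [S₁.wid == false]
21. n0.acc = 26  [S₁.val + S₁.acc + 14]
22. n0.val = 14  [len(h.mk) + 12]

true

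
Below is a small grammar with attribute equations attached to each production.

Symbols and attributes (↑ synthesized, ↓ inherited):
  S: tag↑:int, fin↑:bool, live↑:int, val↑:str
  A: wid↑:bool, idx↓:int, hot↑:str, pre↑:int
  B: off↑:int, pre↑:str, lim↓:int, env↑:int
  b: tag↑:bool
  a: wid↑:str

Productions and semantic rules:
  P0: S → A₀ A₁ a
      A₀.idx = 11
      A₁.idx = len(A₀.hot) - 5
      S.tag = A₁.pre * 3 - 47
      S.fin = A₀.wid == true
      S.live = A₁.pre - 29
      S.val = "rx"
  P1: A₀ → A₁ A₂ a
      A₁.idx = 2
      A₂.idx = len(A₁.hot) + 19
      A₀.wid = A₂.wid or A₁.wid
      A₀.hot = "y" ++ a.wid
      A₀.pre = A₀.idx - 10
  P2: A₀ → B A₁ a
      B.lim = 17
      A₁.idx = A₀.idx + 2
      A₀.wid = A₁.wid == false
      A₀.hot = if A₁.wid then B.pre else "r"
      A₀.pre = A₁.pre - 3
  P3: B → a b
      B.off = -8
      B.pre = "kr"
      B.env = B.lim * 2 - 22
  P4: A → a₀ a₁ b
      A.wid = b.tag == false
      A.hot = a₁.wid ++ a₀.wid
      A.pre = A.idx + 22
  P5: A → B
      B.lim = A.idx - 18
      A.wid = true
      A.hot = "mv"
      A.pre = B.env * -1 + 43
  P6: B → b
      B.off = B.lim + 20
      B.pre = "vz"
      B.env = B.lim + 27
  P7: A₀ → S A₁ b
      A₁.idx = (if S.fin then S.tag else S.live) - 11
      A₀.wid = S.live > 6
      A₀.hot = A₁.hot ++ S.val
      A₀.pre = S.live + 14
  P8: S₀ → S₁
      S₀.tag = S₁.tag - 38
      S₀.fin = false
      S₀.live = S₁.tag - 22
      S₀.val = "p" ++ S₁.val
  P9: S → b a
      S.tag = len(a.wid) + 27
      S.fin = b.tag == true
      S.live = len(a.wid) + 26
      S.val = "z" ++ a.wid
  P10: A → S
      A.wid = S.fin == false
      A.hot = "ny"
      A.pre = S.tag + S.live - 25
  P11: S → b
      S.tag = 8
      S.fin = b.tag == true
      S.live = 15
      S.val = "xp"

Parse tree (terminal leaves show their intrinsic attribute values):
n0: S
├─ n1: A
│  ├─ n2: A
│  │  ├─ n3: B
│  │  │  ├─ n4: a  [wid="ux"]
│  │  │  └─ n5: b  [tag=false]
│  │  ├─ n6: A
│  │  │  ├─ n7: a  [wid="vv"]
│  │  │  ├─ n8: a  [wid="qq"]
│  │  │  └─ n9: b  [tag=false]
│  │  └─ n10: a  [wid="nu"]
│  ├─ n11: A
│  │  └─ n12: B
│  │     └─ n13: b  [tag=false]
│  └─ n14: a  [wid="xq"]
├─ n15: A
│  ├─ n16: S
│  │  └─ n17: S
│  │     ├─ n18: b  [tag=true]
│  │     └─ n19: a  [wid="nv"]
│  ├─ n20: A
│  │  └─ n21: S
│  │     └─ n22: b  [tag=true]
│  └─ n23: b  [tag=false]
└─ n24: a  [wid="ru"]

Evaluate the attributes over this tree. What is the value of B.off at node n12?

23

1. n1.idx = 11  [11]
2. n2.idx = 2  [2]
3. n3.lim = 17  [17]
4. n4.wid = "ux"  [terminal]
5. n5.tag = false  [terminal]
6. n3.off = -8  [-8]
7. n3.pre = "kr"  ["kr"]
8. n3.env = 12  [B.lim * 2 - 22]
9. n6.idx = 4  [A₀.idx + 2]
10. n7.wid = "vv"  [terminal]
11. n8.wid = "qq"  [terminal]
12. n9.tag = false  [terminal]
13. n6.wid = true  [b.tag == false]
14. n6.hot = "qqvv"  [a₁.wid ++ a₀.wid]
15. n6.pre = 26  [A.idx + 22]
16. n10.wid = "nu"  [terminal]
17. n2.wid = false  [A₁.wid == false]
18. n2.hot = "kr"  [if A₁.wid then B.pre else "r"]
19. n2.pre = 23  [A₁.pre - 3]
20. n11.idx = 21  [len(A₁.hot) + 19]
21. n12.lim = 3  [A.idx - 18]
22. n13.tag = false  [terminal]
23. n12.off = 23  [B.lim + 20]
24. n12.pre = "vz"  ["vz"]
25. n12.env = 30  [B.lim + 27]
26. n11.wid = true  [true]
27. n11.hot = "mv"  ["mv"]
28. n11.pre = 13  [B.env * -1 + 43]
29. n14.wid = "xq"  [terminal]
30. n1.wid = true  [A₂.wid or A₁.wid]
31. n1.hot = "yxq"  ["y" ++ a.wid]
32. n1.pre = 1  [A₀.idx - 10]
33. n15.idx = -2  [len(A₀.hot) - 5]
34. n18.tag = true  [terminal]
35. n19.wid = "nv"  [terminal]
36. n17.tag = 29  [len(a.wid) + 27]
37. n17.fin = true  [b.tag == true]
38. n17.live = 28  [len(a.wid) + 26]
39. n17.val = "znv"  ["z" ++ a.wid]
40. n16.tag = -9  [S₁.tag - 38]
41. n16.fin = false  [false]
42. n16.live = 7  [S₁.tag - 22]
43. n16.val = "pznv"  ["p" ++ S₁.val]
44. n20.idx = -4  [(if S.fin then S.tag else S.live) - 11]
45. n22.tag = true  [terminal]
46. n21.tag = 8  [8]
47. n21.fin = true  [b.tag == true]
48. n21.live = 15  [15]
49. n21.val = "xp"  ["xp"]
50. n20.wid = false  [S.fin == false]
51. n20.hot = "ny"  ["ny"]
52. n20.pre = -2  [S.tag + S.live - 25]
53. n23.tag = false  [terminal]
54. n15.wid = true  [S.live > 6]
55. n15.hot = "nypznv"  [A₁.hot ++ S.val]
56. n15.pre = 21  [S.live + 14]
57. n24.wid = "ru"  [terminal]
58. n0.tag = 16  [A₁.pre * 3 - 47]
59. n0.fin = true  [A₀.wid == true]
60. n0.live = -8  [A₁.pre - 29]
61. n0.val = "rx"  ["rx"]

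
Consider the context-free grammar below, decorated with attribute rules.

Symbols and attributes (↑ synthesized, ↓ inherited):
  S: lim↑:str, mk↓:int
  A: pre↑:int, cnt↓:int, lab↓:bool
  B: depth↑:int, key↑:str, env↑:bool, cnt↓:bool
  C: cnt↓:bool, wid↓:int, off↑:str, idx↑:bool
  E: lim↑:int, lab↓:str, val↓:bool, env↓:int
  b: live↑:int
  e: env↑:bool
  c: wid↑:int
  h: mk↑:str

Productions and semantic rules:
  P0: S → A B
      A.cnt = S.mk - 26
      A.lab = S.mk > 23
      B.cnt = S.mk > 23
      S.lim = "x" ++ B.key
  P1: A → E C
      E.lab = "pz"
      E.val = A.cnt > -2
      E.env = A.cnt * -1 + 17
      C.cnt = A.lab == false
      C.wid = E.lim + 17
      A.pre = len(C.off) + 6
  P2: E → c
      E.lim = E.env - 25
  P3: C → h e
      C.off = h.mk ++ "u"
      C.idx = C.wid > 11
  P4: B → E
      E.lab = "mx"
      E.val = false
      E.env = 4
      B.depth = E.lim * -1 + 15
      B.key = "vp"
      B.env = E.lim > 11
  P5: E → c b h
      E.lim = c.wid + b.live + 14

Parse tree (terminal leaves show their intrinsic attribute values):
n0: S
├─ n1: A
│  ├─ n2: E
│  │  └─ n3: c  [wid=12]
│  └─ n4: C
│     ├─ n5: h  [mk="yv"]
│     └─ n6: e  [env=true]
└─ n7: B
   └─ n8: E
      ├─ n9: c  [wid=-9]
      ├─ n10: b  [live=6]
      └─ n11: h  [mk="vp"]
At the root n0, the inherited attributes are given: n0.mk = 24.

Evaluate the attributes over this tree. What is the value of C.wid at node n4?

11

1. n0.mk = 24  [given at root]
2. n1.cnt = -2  [S.mk - 26]
3. n1.lab = true  [S.mk > 23]
4. n2.lab = "pz"  ["pz"]
5. n2.val = false  [A.cnt > -2]
6. n2.env = 19  [A.cnt * -1 + 17]
7. n3.wid = 12  [terminal]
8. n2.lim = -6  [E.env - 25]
9. n4.cnt = false  [A.lab == false]
10. n4.wid = 11  [E.lim + 17]
11. n5.mk = "yv"  [terminal]
12. n6.env = true  [terminal]
13. n4.off = "yvu"  [h.mk ++ "u"]
14. n4.idx = false  [C.wid > 11]
15. n1.pre = 9  [len(C.off) + 6]
16. n7.cnt = true  [S.mk > 23]
17. n8.lab = "mx"  ["mx"]
18. n8.val = false  [false]
19. n8.env = 4  [4]
20. n9.wid = -9  [terminal]
21. n10.live = 6  [terminal]
22. n11.mk = "vp"  [terminal]
23. n8.lim = 11  [c.wid + b.live + 14]
24. n7.depth = 4  [E.lim * -1 + 15]
25. n7.key = "vp"  ["vp"]
26. n7.env = false  [E.lim > 11]
27. n0.lim = "xvp"  ["x" ++ B.key]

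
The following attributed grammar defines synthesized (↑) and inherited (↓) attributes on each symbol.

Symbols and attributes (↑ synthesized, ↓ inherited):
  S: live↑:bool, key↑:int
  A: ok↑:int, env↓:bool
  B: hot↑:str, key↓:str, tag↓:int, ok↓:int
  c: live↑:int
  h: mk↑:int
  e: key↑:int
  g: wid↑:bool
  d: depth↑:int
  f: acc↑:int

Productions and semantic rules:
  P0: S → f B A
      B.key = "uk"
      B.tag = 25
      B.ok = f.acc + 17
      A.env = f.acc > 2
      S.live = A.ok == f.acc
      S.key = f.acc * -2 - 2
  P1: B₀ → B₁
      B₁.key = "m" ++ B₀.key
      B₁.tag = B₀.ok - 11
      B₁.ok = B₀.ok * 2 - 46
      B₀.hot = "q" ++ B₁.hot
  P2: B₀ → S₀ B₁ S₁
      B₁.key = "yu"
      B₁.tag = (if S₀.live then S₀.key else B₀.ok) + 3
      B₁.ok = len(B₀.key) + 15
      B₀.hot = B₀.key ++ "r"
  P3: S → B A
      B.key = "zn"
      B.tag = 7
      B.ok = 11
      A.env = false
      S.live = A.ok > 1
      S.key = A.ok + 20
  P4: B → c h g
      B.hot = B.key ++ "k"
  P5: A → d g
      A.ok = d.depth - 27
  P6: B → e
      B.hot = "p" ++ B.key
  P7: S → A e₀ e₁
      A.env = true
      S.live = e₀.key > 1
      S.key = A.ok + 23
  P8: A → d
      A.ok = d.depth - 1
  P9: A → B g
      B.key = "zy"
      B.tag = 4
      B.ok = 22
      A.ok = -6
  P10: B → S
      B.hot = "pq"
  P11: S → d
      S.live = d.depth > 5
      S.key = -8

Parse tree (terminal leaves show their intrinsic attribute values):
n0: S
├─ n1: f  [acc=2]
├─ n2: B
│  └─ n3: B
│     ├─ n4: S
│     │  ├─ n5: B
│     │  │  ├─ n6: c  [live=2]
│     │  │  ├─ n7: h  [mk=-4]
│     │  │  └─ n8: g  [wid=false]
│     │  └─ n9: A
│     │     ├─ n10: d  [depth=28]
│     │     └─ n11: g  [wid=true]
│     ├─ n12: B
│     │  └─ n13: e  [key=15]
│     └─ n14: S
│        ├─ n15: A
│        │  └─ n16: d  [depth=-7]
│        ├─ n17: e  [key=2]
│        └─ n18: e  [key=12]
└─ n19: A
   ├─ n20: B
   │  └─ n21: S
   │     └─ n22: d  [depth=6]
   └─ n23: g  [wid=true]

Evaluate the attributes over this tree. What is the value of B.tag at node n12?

-5

1. n1.acc = 2  [terminal]
2. n2.key = "uk"  ["uk"]
3. n2.tag = 25  [25]
4. n2.ok = 19  [f.acc + 17]
5. n3.key = "muk"  ["m" ++ B₀.key]
6. n3.tag = 8  [B₀.ok - 11]
7. n3.ok = -8  [B₀.ok * 2 - 46]
8. n5.key = "zn"  ["zn"]
9. n5.tag = 7  [7]
10. n5.ok = 11  [11]
11. n6.live = 2  [terminal]
12. n7.mk = -4  [terminal]
13. n8.wid = false  [terminal]
14. n5.hot = "znk"  [B.key ++ "k"]
15. n9.env = false  [false]
16. n10.depth = 28  [terminal]
17. n11.wid = true  [terminal]
18. n9.ok = 1  [d.depth - 27]
19. n4.live = false  [A.ok > 1]
20. n4.key = 21  [A.ok + 20]
21. n12.key = "yu"  ["yu"]
22. n12.tag = -5  [(if S₀.live then S₀.key else B₀.ok) + 3]
23. n12.ok = 18  [len(B₀.key) + 15]
24. n13.key = 15  [terminal]
25. n12.hot = "pyu"  ["p" ++ B.key]
26. n15.env = true  [true]
27. n16.depth = -7  [terminal]
28. n15.ok = -8  [d.depth - 1]
29. n17.key = 2  [terminal]
30. n18.key = 12  [terminal]
31. n14.live = true  [e₀.key > 1]
32. n14.key = 15  [A.ok + 23]
33. n3.hot = "mukr"  [B₀.key ++ "r"]
34. n2.hot = "qmukr"  ["q" ++ B₁.hot]
35. n19.env = false  [f.acc > 2]
36. n20.key = "zy"  ["zy"]
37. n20.tag = 4  [4]
38. n20.ok = 22  [22]
39. n22.depth = 6  [terminal]
40. n21.live = true  [d.depth > 5]
41. n21.key = -8  [-8]
42. n20.hot = "pq"  ["pq"]
43. n23.wid = true  [terminal]
44. n19.ok = -6  [-6]
45. n0.live = false  [A.ok == f.acc]
46. n0.key = -6  [f.acc * -2 - 2]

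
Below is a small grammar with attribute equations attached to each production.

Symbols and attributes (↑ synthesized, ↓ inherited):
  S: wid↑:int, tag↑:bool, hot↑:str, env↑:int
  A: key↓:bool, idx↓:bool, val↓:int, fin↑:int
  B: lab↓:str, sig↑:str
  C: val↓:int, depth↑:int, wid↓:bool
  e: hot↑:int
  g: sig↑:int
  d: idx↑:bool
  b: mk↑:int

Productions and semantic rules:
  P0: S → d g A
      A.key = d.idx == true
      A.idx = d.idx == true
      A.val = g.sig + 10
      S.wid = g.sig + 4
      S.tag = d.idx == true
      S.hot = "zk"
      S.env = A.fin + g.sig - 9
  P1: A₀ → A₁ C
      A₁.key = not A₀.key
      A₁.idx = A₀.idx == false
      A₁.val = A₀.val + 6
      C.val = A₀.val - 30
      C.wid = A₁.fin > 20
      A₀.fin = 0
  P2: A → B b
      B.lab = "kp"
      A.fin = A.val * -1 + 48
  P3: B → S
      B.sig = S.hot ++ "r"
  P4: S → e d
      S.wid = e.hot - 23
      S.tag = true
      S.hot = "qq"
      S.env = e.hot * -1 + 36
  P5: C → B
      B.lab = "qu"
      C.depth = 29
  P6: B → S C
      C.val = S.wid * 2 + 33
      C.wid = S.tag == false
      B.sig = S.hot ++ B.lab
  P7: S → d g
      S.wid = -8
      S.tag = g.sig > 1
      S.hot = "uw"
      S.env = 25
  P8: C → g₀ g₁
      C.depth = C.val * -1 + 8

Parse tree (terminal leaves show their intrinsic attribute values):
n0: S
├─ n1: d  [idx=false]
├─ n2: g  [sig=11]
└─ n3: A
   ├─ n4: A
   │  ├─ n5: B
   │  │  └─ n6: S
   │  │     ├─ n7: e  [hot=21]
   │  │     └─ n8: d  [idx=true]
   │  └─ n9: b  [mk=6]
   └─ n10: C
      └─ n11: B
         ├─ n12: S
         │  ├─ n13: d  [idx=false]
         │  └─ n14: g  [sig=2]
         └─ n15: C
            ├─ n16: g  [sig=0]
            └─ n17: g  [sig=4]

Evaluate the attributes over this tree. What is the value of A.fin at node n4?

21

1. n1.idx = false  [terminal]
2. n2.sig = 11  [terminal]
3. n3.key = false  [d.idx == true]
4. n3.idx = false  [d.idx == true]
5. n3.val = 21  [g.sig + 10]
6. n4.key = true  [not A₀.key]
7. n4.idx = true  [A₀.idx == false]
8. n4.val = 27  [A₀.val + 6]
9. n5.lab = "kp"  ["kp"]
10. n7.hot = 21  [terminal]
11. n8.idx = true  [terminal]
12. n6.wid = -2  [e.hot - 23]
13. n6.tag = true  [true]
14. n6.hot = "qq"  ["qq"]
15. n6.env = 15  [e.hot * -1 + 36]
16. n5.sig = "qqr"  [S.hot ++ "r"]
17. n9.mk = 6  [terminal]
18. n4.fin = 21  [A.val * -1 + 48]
19. n10.val = -9  [A₀.val - 30]
20. n10.wid = true  [A₁.fin > 20]
21. n11.lab = "qu"  ["qu"]
22. n13.idx = false  [terminal]
23. n14.sig = 2  [terminal]
24. n12.wid = -8  [-8]
25. n12.tag = true  [g.sig > 1]
26. n12.hot = "uw"  ["uw"]
27. n12.env = 25  [25]
28. n15.val = 17  [S.wid * 2 + 33]
29. n15.wid = false  [S.tag == false]
30. n16.sig = 0  [terminal]
31. n17.sig = 4  [terminal]
32. n15.depth = -9  [C.val * -1 + 8]
33. n11.sig = "uwqu"  [S.hot ++ B.lab]
34. n10.depth = 29  [29]
35. n3.fin = 0  [0]
36. n0.wid = 15  [g.sig + 4]
37. n0.tag = false  [d.idx == true]
38. n0.hot = "zk"  ["zk"]
39. n0.env = 2  [A.fin + g.sig - 9]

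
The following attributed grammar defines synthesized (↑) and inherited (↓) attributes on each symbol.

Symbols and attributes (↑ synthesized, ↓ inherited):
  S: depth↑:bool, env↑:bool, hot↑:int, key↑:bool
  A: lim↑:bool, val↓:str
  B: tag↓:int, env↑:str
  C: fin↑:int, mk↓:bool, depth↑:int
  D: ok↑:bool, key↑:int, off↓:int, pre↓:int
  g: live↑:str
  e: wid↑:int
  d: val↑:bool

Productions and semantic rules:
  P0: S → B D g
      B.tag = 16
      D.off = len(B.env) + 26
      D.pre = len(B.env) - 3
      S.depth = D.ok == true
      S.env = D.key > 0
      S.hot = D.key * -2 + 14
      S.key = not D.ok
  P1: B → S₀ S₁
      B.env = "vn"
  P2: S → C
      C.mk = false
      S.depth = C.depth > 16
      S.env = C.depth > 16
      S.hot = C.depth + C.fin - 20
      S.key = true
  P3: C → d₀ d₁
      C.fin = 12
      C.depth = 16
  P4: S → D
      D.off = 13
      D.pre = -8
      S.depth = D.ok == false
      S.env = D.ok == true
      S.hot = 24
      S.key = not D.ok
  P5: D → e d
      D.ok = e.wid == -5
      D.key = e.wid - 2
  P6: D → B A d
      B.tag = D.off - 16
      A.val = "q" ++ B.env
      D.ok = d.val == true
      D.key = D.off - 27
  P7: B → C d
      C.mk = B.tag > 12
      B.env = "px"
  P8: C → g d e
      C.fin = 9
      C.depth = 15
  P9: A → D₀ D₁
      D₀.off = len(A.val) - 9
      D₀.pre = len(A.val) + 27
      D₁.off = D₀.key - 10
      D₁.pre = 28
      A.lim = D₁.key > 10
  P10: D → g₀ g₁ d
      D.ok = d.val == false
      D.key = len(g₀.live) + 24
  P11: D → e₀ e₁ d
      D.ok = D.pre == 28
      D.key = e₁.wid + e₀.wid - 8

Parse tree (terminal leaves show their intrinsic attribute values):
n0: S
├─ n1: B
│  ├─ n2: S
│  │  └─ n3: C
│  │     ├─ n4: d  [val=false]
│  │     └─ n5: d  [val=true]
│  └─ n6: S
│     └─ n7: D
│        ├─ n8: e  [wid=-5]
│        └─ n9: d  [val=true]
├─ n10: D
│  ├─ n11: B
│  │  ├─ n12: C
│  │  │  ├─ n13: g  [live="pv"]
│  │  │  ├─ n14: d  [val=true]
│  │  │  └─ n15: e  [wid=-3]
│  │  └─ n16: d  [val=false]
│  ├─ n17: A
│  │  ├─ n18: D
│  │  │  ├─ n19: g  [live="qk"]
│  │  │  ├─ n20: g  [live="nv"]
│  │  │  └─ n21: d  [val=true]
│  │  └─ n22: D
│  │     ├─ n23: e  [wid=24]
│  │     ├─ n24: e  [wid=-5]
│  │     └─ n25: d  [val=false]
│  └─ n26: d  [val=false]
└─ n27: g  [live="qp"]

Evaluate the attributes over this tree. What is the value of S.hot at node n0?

12

1. n1.tag = 16  [16]
2. n3.mk = false  [false]
3. n4.val = false  [terminal]
4. n5.val = true  [terminal]
5. n3.fin = 12  [12]
6. n3.depth = 16  [16]
7. n2.depth = false  [C.depth > 16]
8. n2.env = false  [C.depth > 16]
9. n2.hot = 8  [C.depth + C.fin - 20]
10. n2.key = true  [true]
11. n7.off = 13  [13]
12. n7.pre = -8  [-8]
13. n8.wid = -5  [terminal]
14. n9.val = true  [terminal]
15. n7.ok = true  [e.wid == -5]
16. n7.key = -7  [e.wid - 2]
17. n6.depth = false  [D.ok == false]
18. n6.env = true  [D.ok == true]
19. n6.hot = 24  [24]
20. n6.key = false  [not D.ok]
21. n1.env = "vn"  ["vn"]
22. n10.off = 28  [len(B.env) + 26]
23. n10.pre = -1  [len(B.env) - 3]
24. n11.tag = 12  [D.off - 16]
25. n12.mk = false  [B.tag > 12]
26. n13.live = "pv"  [terminal]
27. n14.val = true  [terminal]
28. n15.wid = -3  [terminal]
29. n12.fin = 9  [9]
30. n12.depth = 15  [15]
31. n16.val = false  [terminal]
32. n11.env = "px"  ["px"]
33. n17.val = "qpx"  ["q" ++ B.env]
34. n18.off = -6  [len(A.val) - 9]
35. n18.pre = 30  [len(A.val) + 27]
36. n19.live = "qk"  [terminal]
37. n20.live = "nv"  [terminal]
38. n21.val = true  [terminal]
39. n18.ok = false  [d.val == false]
40. n18.key = 26  [len(g₀.live) + 24]
41. n22.off = 16  [D₀.key - 10]
42. n22.pre = 28  [28]
43. n23.wid = 24  [terminal]
44. n24.wid = -5  [terminal]
45. n25.val = false  [terminal]
46. n22.ok = true  [D.pre == 28]
47. n22.key = 11  [e₁.wid + e₀.wid - 8]
48. n17.lim = true  [D₁.key > 10]
49. n26.val = false  [terminal]
50. n10.ok = false  [d.val == true]
51. n10.key = 1  [D.off - 27]
52. n27.live = "qp"  [terminal]
53. n0.depth = false  [D.ok == true]
54. n0.env = true  [D.key > 0]
55. n0.hot = 12  [D.key * -2 + 14]
56. n0.key = true  [not D.ok]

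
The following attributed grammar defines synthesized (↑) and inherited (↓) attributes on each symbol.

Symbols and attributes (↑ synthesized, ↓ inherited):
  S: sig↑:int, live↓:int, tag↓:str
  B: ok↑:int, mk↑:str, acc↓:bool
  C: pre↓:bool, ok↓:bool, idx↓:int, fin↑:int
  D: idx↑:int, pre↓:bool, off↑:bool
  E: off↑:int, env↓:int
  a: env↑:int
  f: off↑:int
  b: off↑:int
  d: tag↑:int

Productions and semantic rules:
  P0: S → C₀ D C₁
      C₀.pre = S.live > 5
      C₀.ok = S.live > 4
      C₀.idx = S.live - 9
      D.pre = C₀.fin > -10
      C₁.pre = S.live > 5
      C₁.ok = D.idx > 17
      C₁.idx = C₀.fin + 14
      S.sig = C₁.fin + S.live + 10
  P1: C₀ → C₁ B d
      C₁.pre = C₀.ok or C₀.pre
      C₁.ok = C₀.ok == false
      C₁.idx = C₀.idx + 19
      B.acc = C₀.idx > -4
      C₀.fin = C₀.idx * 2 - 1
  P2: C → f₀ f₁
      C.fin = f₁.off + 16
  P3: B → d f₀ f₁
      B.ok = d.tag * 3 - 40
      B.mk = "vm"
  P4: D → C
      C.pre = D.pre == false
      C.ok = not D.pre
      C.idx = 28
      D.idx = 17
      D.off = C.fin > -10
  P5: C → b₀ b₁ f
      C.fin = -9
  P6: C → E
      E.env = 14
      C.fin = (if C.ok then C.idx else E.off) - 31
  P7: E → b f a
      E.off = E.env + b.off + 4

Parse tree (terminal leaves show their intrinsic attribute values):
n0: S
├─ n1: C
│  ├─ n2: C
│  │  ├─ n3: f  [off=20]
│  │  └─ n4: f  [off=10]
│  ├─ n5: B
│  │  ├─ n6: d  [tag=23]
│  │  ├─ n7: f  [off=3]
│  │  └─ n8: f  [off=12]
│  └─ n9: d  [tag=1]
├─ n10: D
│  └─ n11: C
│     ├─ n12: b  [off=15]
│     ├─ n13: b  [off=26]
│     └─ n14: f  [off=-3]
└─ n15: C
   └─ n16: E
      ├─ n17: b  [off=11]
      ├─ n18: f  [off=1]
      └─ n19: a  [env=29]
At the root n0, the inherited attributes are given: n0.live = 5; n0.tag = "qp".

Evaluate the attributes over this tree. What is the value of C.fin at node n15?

1. n0.live = 5  [given at root]
2. n0.tag = "qp"  [given at root]
3. n1.pre = false  [S.live > 5]
4. n1.ok = true  [S.live > 4]
5. n1.idx = -4  [S.live - 9]
6. n2.pre = true  [C₀.ok or C₀.pre]
7. n2.ok = false  [C₀.ok == false]
8. n2.idx = 15  [C₀.idx + 19]
9. n3.off = 20  [terminal]
10. n4.off = 10  [terminal]
11. n2.fin = 26  [f₁.off + 16]
12. n5.acc = false  [C₀.idx > -4]
13. n6.tag = 23  [terminal]
14. n7.off = 3  [terminal]
15. n8.off = 12  [terminal]
16. n5.ok = 29  [d.tag * 3 - 40]
17. n5.mk = "vm"  ["vm"]
18. n9.tag = 1  [terminal]
19. n1.fin = -9  [C₀.idx * 2 - 1]
20. n10.pre = true  [C₀.fin > -10]
21. n11.pre = false  [D.pre == false]
22. n11.ok = false  [not D.pre]
23. n11.idx = 28  [28]
24. n12.off = 15  [terminal]
25. n13.off = 26  [terminal]
26. n14.off = -3  [terminal]
27. n11.fin = -9  [-9]
28. n10.idx = 17  [17]
29. n10.off = true  [C.fin > -10]
30. n15.pre = false  [S.live > 5]
31. n15.ok = false  [D.idx > 17]
32. n15.idx = 5  [C₀.fin + 14]
33. n16.env = 14  [14]
34. n17.off = 11  [terminal]
35. n18.off = 1  [terminal]
36. n19.env = 29  [terminal]
37. n16.off = 29  [E.env + b.off + 4]
38. n15.fin = -2  [(if C.ok then C.idx else E.off) - 31]
39. n0.sig = 13  [C₁.fin + S.live + 10]

-2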